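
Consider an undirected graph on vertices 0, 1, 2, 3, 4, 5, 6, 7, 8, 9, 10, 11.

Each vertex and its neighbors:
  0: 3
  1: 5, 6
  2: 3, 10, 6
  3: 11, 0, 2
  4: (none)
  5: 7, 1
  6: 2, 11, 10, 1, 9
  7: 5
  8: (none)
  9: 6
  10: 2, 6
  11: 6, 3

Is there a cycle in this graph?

Yes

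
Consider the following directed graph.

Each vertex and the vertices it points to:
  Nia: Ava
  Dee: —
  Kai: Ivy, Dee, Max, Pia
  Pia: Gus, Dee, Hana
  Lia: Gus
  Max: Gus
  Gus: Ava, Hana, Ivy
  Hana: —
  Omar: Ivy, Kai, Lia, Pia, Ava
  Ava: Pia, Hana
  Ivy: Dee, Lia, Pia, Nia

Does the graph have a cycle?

Yes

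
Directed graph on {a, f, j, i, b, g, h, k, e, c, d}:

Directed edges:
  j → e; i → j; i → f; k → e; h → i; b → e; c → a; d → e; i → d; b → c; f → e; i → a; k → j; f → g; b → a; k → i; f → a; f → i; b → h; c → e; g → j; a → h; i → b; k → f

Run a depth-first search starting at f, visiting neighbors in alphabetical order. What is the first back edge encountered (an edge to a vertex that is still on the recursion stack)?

i->a

DFS from f (visiting neighbors in alphabetical order); mark gray on enter, black on exit:
f gray
  a gray
    h gray
      i gray
        i→a: a is gray → back edge
First back edge: i → a.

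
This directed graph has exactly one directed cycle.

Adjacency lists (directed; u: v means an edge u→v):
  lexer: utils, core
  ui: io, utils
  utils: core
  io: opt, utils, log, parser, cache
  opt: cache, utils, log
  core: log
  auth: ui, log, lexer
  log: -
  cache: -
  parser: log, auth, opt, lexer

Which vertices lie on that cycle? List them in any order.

DFS with gray/black marking from parser:
parser gray
  log gray
  log black
  auth gray
    ui gray
      io gray
        opt gray
          cache gray
          cache black
          utils gray
            core gray
              core→log: log black — skip
            core black
          utils black
          opt→log: log black — skip
        opt black
        io→utils: utils black — skip
        io→log: log black — skip
        io→parser: parser is gray → back edge
Back edge closes the cycle parser → auth → ui → io → parser; its vertices are {io, ui, auth, parser}.

io, ui, auth, parser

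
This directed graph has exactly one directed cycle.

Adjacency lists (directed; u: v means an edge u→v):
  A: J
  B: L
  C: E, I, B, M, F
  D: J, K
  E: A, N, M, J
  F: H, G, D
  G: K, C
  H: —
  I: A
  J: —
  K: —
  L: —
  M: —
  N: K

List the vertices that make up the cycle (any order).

C, F, G

DFS with gray/black marking from F:
F gray
  H gray
  H black
  G gray
    K gray
    K black
    C gray
      E gray
        A gray
          J gray
          J black
        A black
        N gray
          N→K: K black — skip
        N black
        M gray
        M black
        E→J: J black — skip
      E black
      I gray
        I→A: A black — skip
      I black
      B gray
        L gray
        L black
      B black
      C→M: M black — skip
      C→F: F is gray → back edge
Back edge closes the cycle F → G → C → F; its vertices are {C, F, G}.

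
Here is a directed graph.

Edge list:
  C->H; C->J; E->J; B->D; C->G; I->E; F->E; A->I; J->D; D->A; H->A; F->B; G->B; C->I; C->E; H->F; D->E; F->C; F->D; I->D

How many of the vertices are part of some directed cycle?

A vertex is on a directed cycle iff it belongs to a strongly connected component of size ≥ 2 (or has a self-loop).
The vertices on cycles are {A, C, D, E, F, H, I, J} — 8 in total.

8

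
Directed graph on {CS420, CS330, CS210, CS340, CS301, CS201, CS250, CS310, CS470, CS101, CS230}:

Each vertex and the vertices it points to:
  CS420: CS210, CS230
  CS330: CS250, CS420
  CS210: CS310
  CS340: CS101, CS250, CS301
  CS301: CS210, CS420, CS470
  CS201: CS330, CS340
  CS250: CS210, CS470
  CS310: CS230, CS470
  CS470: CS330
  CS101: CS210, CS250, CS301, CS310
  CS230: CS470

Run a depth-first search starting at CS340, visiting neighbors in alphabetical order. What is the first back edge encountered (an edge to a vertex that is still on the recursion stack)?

DFS from CS340 (visiting neighbors in alphabetical order); mark gray on enter, black on exit:
CS340 gray
  CS101 gray
    CS210 gray
      CS310 gray
        CS230 gray
          CS470 gray
            CS330 gray
              CS250 gray
                CS250→CS210: CS210 is gray → back edge
First back edge: CS250 → CS210.

CS250->CS210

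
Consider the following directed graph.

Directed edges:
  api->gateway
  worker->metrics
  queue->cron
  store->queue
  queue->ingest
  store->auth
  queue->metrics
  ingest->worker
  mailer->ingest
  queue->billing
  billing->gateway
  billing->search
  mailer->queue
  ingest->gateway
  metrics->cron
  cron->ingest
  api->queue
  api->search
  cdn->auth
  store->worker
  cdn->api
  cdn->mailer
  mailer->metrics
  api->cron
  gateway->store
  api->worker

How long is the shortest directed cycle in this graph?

For each vertex v, BFS finds the shortest path from v back to v.
The shortest such closed walk is gateway → store → queue → billing → gateway, length 4.

4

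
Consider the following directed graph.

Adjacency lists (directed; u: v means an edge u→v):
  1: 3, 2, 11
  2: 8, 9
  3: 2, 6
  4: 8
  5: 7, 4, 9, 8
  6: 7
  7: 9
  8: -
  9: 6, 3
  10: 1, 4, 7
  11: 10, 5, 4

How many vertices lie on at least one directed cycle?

8

A vertex is on a directed cycle iff it belongs to a strongly connected component of size ≥ 2 (or has a self-loop).
The vertices on cycles are {1, 2, 3, 6, 7, 9, 10, 11} — 8 in total.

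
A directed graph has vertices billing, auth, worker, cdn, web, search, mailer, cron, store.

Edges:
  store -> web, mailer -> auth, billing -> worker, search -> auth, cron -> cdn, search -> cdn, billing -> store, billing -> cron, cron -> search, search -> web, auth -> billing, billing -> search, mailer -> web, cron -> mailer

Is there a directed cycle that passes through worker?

No

worker lies on a cycle iff there is a path from worker back to itself.
Exploring from worker, it never reaches itself; equivalently, its strongly connected component is a singleton.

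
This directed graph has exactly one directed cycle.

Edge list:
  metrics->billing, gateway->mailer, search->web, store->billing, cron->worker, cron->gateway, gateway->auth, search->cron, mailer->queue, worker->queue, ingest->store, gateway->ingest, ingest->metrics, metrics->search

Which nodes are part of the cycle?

cron, ingest, search, gateway, metrics

DFS with gray/black marking from gateway:
gateway gray
  ingest gray
    store gray
      billing gray
      billing black
    store black
    metrics gray
      search gray
        web gray
        web black
        cron gray
          worker gray
            queue gray
            queue black
          worker black
          cron→gateway: gateway is gray → back edge
Back edge closes the cycle gateway → ingest → metrics → search → cron → gateway; its vertices are {cron, ingest, search, gateway, metrics}.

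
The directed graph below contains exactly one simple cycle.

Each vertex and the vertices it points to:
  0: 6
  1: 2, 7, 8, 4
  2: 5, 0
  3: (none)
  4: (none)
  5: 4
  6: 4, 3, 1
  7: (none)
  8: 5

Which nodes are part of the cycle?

DFS with gray/black marking from 6:
6 gray
  4 gray
  4 black
  3 gray
  3 black
  1 gray
    2 gray
      5 gray
        5→4: 4 black — skip
      5 black
      0 gray
        0→6: 6 is gray → back edge
Back edge closes the cycle 6 → 1 → 2 → 0 → 6; its vertices are {0, 1, 2, 6}.

0, 1, 2, 6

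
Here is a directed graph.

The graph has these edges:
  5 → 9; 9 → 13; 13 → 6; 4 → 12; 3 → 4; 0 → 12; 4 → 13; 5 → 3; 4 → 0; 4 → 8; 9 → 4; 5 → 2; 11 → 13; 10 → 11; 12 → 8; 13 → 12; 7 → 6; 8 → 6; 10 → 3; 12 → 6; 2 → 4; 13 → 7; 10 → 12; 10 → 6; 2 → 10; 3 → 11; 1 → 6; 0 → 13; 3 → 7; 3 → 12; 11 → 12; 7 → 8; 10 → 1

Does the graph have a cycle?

DFS with white/gray/black marking, starting from 10:
10 gray
  3 gray
    4 gray
      13 gray
        6 gray
        6 black
        12 gray
          8 gray
            8→6: 6 black — skip
          8 black
          12→6: 6 black — skip
        12 black
        7 gray
          7→8: 8 black — skip
          7→6: 6 black — skip
        7 black
      13 black
      0 gray
        0→13: 13 black — skip
        0→12: 12 black — skip
      0 black
      4→8: 8 black — skip
      4→12: 12 black — skip
    4 black
    3→7: 7 black — skip
    11 gray
      11→12: 12 black — skip
      11→13: 13 black — skip
    11 black
    3→12: 12 black — skip
  3 black
  10→11: 11 black — skip
  10→6: 6 black — skip
  10→12: 12 black — skip
  1 gray
    1→6: 6 black — skip
  1 black
10 black
5 gray
  5→3: 3 black — skip
  9 gray
    9→4: 4 black — skip
    9→13: 13 black — skip
  9 black
  2 gray
    2→4: 4 black — skip
    2→10: 10 black — skip
  2 black
5 black
Every edge goes to a white or black vertex — no back edge, so the graph is acyclic.

No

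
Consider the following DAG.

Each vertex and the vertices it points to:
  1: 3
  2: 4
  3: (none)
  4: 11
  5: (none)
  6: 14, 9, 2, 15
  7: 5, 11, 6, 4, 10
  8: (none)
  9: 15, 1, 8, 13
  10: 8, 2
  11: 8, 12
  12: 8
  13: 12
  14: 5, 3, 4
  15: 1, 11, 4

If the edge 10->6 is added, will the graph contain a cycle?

No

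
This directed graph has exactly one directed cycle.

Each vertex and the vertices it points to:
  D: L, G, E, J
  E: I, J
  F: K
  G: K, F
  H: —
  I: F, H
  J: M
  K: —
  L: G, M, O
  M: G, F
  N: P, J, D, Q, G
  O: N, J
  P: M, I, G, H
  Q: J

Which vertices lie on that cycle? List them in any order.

D, L, N, O

DFS with gray/black marking from O:
O gray
  N gray
    P gray
      M gray
        G gray
          K gray
          K black
          F gray
            F→K: K black — skip
          F black
        G black
        M→F: F black — skip
      M black
      I gray
        I→F: F black — skip
        H gray
        H black
      I black
      P→G: G black — skip
      P→H: H black — skip
    P black
    J gray
      J→M: M black — skip
    J black
    D gray
      L gray
        L→G: G black — skip
        L→M: M black — skip
        L→O: O is gray → back edge
Back edge closes the cycle O → N → D → L → O; its vertices are {D, L, N, O}.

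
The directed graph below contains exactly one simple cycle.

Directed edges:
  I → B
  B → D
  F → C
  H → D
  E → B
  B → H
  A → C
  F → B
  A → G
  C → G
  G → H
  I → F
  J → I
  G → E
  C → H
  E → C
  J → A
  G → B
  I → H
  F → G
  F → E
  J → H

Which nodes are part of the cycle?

DFS with gray/black marking from E:
E gray
  B gray
    D gray
    D black
    H gray
      H→D: D black — skip
    H black
  B black
  C gray
    G gray
      G→H: H black — skip
      G→E: E is gray → back edge
Back edge closes the cycle E → C → G → E; its vertices are {C, E, G}.

C, E, G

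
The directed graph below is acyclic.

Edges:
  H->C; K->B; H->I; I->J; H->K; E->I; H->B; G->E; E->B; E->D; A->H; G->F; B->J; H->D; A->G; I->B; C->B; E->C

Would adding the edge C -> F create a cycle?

No

Adding C→F creates a cycle iff F can already reach C.
Explore from F: no path reaches C. The graph stays acyclic.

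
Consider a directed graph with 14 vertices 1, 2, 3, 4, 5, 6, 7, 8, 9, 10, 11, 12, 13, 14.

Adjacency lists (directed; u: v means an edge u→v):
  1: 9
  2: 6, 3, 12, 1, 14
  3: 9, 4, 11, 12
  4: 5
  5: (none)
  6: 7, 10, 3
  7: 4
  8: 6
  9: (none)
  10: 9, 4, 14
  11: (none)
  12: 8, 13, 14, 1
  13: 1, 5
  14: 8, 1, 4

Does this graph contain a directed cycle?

Yes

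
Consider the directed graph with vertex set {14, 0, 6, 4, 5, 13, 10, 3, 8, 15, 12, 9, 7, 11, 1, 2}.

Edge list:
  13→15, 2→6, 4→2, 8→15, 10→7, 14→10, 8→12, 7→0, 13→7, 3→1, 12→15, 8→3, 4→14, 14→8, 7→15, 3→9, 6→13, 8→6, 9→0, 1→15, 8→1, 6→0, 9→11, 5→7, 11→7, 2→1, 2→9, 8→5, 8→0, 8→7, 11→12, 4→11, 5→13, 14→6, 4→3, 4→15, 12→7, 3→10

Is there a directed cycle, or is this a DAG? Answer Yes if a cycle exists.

DFS with white/gray/black marking, starting from 4:
4 gray
  2 gray
    1 gray
      15 gray
      15 black
    1 black
    6 gray
      13 gray
        13→15: 15 black — skip
        7 gray
          0 gray
          0 black
          7→15: 15 black — skip
        7 black
      13 black
      6→0: 0 black — skip
    6 black
    9 gray
      11 gray
        11→7: 7 black — skip
        12 gray
          12→7: 7 black — skip
          12→15: 15 black — skip
        12 black
      11 black
      9→0: 0 black — skip
    9 black
  2 black
  3 gray
    3→1: 1 black — skip
    10 gray
      10→7: 7 black — skip
    10 black
    3→9: 9 black — skip
  3 black
  4→15: 15 black — skip
  14 gray
    8 gray
      8→7: 7 black — skip
      8→12: 12 black — skip
      5 gray
        5→7: 7 black — skip
        5→13: 13 black — skip
      5 black
      8→0: 0 black — skip
      8→1: 1 black — skip
      8→6: 6 black — skip
      8→15: 15 black — skip
      8→3: 3 black — skip
    8 black
    14→10: 10 black — skip
    14→6: 6 black — skip
  14 black
  4→11: 11 black — skip
4 black
Every edge goes to a white or black vertex — no back edge, so the graph is acyclic.

No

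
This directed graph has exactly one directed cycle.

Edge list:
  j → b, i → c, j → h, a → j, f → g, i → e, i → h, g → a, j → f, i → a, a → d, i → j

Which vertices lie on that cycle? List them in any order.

DFS with gray/black marking from a:
a gray
  j gray
    f gray
      g gray
        g→a: a is gray → back edge
Back edge closes the cycle a → j → f → g → a; its vertices are {a, f, g, j}.

a, f, g, j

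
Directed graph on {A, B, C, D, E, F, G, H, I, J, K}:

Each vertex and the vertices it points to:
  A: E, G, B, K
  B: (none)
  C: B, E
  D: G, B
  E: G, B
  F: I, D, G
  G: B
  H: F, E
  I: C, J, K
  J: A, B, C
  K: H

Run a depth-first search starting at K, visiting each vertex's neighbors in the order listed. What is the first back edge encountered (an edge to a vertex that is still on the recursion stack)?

A→K

DFS from K (visiting each vertex's neighbors in the order listed); mark gray on enter, black on exit:
K gray
  H gray
    F gray
      I gray
        C gray
          B gray
          B black
          E gray
            G gray
              G→B: B black — skip
            G black
            E→B: B black — skip
          E black
        C black
        J gray
          A gray
            A→E: E black — skip
            A→G: G black — skip
            A→B: B black — skip
            A→K: K is gray → back edge
First back edge: A → K.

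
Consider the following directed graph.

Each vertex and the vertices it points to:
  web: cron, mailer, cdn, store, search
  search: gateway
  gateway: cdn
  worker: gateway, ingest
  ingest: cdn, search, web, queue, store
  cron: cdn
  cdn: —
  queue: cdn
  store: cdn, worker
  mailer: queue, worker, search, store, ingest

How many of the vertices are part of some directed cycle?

A vertex is on a directed cycle iff it belongs to a strongly connected component of size ≥ 2 (or has a self-loop).
The vertices on cycles are {web, store, ingest, mailer, worker} — 5 in total.

5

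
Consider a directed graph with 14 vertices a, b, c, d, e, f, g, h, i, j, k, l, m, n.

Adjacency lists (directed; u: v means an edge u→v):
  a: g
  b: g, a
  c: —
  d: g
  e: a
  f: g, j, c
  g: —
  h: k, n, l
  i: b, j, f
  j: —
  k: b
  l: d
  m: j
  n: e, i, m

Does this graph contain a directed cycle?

DFS with white/gray/black marking, starting from l:
l gray
  d gray
    g gray
    g black
  d black
l black
a gray
  a→g: g black — skip
a black
b gray
  b→g: g black — skip
  b→a: a black — skip
b black
c gray
c black
e gray
  e→a: a black — skip
e black
f gray
  f→g: g black — skip
  j gray
  j black
  f→c: c black — skip
f black
h gray
  k gray
    k→b: b black — skip
  k black
  n gray
    n→e: e black — skip
    i gray
      i→b: b black — skip
      i→j: j black — skip
      i→f: f black — skip
    i black
    m gray
      m→j: j black — skip
    m black
  n black
  h→l: l black — skip
h black
Every edge goes to a white or black vertex — no back edge, so the graph is acyclic.

No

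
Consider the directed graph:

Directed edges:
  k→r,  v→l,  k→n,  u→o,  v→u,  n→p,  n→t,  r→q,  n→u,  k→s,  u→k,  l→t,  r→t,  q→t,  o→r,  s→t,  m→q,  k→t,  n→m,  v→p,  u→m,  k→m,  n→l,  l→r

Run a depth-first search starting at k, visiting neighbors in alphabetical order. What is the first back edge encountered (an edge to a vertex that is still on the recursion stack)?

DFS from k (visiting neighbors in alphabetical order); mark gray on enter, black on exit:
k gray
  m gray
    q gray
      t gray
      t black
    q black
  m black
  n gray
    l gray
      r gray
        r→q: q black — skip
        r→t: t black — skip
      r black
      l→t: t black — skip
    l black
    n→m: m black — skip
    p gray
    p black
    n→t: t black — skip
    u gray
      u→k: k is gray → back edge
First back edge: u → k.

u→k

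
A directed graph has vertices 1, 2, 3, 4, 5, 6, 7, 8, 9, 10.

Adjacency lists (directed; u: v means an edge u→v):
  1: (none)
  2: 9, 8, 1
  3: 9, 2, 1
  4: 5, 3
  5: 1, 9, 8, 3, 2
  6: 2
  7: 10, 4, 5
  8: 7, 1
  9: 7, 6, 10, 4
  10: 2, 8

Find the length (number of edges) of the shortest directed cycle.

3

For each vertex v, BFS finds the shortest path from v back to v.
The shortest such closed walk is 9 → 4 → 3 → 9, length 3.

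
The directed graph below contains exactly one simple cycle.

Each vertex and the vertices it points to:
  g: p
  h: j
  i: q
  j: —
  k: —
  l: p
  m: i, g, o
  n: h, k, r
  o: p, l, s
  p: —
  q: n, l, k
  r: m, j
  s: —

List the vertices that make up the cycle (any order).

DFS with gray/black marking from q:
q gray
  n gray
    h gray
      j gray
      j black
    h black
    k gray
    k black
    r gray
      m gray
        i gray
          i→q: q is gray → back edge
Back edge closes the cycle q → n → r → m → i → q; its vertices are {i, m, n, q, r}.

i, m, n, q, r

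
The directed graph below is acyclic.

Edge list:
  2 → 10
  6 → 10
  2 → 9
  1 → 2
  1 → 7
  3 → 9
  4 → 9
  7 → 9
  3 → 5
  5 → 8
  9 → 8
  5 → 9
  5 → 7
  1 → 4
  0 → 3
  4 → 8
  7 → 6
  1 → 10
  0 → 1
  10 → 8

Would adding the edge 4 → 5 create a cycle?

No

Adding 4→5 creates a cycle iff 5 can already reach 4.
Explore from 5: no path reaches 4. The graph stays acyclic.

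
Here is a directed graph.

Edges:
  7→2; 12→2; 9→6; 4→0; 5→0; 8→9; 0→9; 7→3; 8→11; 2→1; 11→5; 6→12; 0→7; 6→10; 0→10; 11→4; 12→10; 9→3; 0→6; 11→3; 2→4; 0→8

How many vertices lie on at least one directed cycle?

10

A vertex is on a directed cycle iff it belongs to a strongly connected component of size ≥ 2 (or has a self-loop).
The vertices on cycles are {0, 2, 4, 5, 6, 7, 8, 9, 11, 12} — 10 in total.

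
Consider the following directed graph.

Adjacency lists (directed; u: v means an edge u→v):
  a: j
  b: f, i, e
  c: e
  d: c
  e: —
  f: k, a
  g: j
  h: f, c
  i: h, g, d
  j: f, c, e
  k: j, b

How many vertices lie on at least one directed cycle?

8

A vertex is on a directed cycle iff it belongs to a strongly connected component of size ≥ 2 (or has a self-loop).
The vertices on cycles are {a, b, f, g, h, i, j, k} — 8 in total.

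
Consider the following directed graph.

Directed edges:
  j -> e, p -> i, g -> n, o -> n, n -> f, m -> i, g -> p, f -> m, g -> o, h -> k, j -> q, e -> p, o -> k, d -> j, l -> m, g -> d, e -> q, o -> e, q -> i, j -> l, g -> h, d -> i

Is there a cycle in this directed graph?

No

DFS with white/gray/black marking, starting from f:
f gray
  m gray
    i gray
    i black
  m black
f black
g gray
  h gray
    k gray
    k black
  h black
  n gray
    n→f: f black — skip
  n black
  d gray
    j gray
      e gray
        q gray
          q→i: i black — skip
        q black
        p gray
          p→i: i black — skip
        p black
      e black
      j→q: q black — skip
      l gray
        l→m: m black — skip
      l black
    j black
    d→i: i black — skip
  d black
  o gray
    o→e: e black — skip
    o→n: n black — skip
    o→k: k black — skip
  o black
  g→p: p black — skip
g black
Every edge goes to a white or black vertex — no back edge, so the graph is acyclic.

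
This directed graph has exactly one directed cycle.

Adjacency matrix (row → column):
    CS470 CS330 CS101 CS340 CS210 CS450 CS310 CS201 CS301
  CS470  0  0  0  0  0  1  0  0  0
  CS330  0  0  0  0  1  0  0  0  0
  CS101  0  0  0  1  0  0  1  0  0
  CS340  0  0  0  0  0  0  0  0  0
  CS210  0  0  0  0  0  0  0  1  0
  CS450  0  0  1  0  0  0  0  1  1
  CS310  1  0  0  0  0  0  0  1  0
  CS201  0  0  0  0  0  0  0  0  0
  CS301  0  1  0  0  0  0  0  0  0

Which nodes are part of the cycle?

CS101, CS310, CS450, CS470

DFS with gray/black marking from CS450:
CS450 gray
  CS301 gray
    CS330 gray
      CS210 gray
        CS201 gray
        CS201 black
      CS210 black
    CS330 black
  CS301 black
  CS101 gray
    CS310 gray
      CS310→CS201: CS201 black — skip
      CS470 gray
        CS470→CS450: CS450 is gray → back edge
Back edge closes the cycle CS450 → CS101 → CS310 → CS470 → CS450; its vertices are {CS101, CS310, CS450, CS470}.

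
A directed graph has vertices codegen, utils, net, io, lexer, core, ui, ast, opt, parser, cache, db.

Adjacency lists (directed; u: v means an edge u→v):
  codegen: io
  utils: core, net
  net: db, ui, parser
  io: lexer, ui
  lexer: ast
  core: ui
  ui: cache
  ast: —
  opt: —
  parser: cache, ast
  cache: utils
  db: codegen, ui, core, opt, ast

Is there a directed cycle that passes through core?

Yes

core is on a cycle iff core can reach itself via ≥1 edge.
core → ui → cache → utils → core — yes.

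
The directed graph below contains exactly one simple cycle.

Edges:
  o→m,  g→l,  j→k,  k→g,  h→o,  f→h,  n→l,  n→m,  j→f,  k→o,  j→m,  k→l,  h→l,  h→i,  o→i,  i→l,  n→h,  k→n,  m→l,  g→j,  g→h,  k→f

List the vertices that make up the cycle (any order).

DFS with gray/black marking from j:
j gray
  m gray
    l gray
    l black
  m black
  k gray
    g gray
      h gray
        o gray
          i gray
            i→l: l black — skip
          i black
          o→m: m black — skip
        o black
        h→l: l black — skip
        h→i: i black — skip
      h black
      g→j: j is gray → back edge
Back edge closes the cycle j → k → g → j; its vertices are {g, j, k}.

g, j, k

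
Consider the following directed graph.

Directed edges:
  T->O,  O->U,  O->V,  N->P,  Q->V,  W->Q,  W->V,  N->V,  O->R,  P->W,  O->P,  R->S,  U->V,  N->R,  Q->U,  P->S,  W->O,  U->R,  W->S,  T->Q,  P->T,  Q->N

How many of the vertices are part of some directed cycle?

A vertex is on a directed cycle iff it belongs to a strongly connected component of size ≥ 2 (or has a self-loop).
The vertices on cycles are {N, O, P, Q, T, W} — 6 in total.

6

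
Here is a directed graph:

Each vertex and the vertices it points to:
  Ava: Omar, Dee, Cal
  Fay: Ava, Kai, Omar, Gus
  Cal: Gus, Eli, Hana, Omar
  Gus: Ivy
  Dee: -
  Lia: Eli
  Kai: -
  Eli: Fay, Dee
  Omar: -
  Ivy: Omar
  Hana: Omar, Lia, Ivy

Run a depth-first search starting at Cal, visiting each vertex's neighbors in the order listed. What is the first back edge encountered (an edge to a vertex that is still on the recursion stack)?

Ava→Cal

DFS from Cal (visiting each vertex's neighbors in the order listed); mark gray on enter, black on exit:
Cal gray
  Gus gray
    Ivy gray
      Omar gray
      Omar black
    Ivy black
  Gus black
  Eli gray
    Fay gray
      Ava gray
        Ava→Omar: Omar black — skip
        Dee gray
        Dee black
        Ava→Cal: Cal is gray → back edge
First back edge: Ava → Cal.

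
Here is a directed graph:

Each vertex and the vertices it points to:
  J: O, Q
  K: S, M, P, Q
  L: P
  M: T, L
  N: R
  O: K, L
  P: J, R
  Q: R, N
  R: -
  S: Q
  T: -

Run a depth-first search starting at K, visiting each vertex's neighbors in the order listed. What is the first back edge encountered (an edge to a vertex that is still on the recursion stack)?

O→K

DFS from K (visiting each vertex's neighbors in the order listed); mark gray on enter, black on exit:
K gray
  S gray
    Q gray
      R gray
      R black
      N gray
        N→R: R black — skip
      N black
    Q black
  S black
  M gray
    T gray
    T black
    L gray
      P gray
        J gray
          O gray
            O→K: K is gray → back edge
First back edge: O → K.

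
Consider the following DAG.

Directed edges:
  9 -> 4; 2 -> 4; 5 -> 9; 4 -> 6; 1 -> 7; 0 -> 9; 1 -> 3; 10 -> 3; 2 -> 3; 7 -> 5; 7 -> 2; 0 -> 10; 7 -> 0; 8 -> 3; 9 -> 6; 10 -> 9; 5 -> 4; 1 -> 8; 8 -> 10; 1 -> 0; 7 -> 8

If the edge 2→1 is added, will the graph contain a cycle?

Adding 2→1 creates a cycle iff 1 can already reach 2.
Path from 1: 1 → 7 → 2.
So 1 → … → 2 → 1 is a cycle.

Yes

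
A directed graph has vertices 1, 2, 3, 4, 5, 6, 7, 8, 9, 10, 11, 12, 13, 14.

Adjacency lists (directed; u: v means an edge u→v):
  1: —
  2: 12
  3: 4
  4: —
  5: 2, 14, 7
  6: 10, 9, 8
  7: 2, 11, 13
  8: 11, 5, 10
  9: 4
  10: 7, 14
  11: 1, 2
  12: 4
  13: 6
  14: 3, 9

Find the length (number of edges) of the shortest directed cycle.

4

For each vertex v, BFS finds the shortest path from v back to v.
The shortest such closed walk is 6 → 10 → 7 → 13 → 6, length 4.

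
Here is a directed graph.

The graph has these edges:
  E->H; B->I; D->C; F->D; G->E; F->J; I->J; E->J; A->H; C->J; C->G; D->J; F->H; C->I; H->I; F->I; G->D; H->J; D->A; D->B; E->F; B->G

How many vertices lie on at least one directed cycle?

6

A vertex is on a directed cycle iff it belongs to a strongly connected component of size ≥ 2 (or has a self-loop).
The vertices on cycles are {B, C, D, E, F, G} — 6 in total.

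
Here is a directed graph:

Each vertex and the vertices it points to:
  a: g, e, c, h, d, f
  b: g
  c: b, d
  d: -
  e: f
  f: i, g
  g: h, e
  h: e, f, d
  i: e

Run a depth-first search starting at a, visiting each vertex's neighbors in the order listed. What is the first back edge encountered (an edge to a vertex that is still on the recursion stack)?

DFS from a (visiting each vertex's neighbors in the order listed); mark gray on enter, black on exit:
a gray
  g gray
    h gray
      e gray
        f gray
          i gray
            i→e: e is gray → back edge
First back edge: i → e.

i->e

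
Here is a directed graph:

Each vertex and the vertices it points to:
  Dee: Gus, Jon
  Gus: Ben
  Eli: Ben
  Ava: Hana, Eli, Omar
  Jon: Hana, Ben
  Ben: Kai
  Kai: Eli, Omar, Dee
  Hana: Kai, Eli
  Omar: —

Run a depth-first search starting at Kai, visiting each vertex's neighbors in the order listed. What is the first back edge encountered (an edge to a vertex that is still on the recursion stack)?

Ben->Kai

DFS from Kai (visiting each vertex's neighbors in the order listed); mark gray on enter, black on exit:
Kai gray
  Eli gray
    Ben gray
      Ben→Kai: Kai is gray → back edge
First back edge: Ben → Kai.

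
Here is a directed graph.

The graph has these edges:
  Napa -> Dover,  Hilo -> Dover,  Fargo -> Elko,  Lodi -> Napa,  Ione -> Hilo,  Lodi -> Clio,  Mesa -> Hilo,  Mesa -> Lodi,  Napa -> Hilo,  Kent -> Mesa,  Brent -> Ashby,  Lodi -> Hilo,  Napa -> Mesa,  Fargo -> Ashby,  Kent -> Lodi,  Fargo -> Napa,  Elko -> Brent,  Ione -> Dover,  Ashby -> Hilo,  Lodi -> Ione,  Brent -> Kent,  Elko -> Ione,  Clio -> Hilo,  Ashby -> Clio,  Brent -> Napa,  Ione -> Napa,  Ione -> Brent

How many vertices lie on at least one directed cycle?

A vertex is on a directed cycle iff it belongs to a strongly connected component of size ≥ 2 (or has a self-loop).
The vertices on cycles are {Ione, Kent, Lodi, Mesa, Napa, Brent} — 6 in total.

6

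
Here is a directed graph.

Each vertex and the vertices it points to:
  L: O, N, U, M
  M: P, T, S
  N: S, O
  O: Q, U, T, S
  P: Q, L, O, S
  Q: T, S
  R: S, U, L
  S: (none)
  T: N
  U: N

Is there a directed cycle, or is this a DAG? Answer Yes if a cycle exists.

Yes

DFS with white/gray/black marking, starting from M:
M gray
  P gray
    Q gray
      T gray
        N gray
          S gray
          S black
          O gray
            O→Q: Q is gray → back edge
Back edge found, so a cycle exists: Q → T → N → O → Q.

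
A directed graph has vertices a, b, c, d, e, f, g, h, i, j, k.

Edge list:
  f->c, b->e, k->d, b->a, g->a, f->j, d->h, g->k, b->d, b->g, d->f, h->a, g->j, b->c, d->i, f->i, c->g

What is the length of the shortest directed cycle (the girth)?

For each vertex v, BFS finds the shortest path from v back to v.
The shortest such closed walk is g → k → d → f → c → g, length 5.

5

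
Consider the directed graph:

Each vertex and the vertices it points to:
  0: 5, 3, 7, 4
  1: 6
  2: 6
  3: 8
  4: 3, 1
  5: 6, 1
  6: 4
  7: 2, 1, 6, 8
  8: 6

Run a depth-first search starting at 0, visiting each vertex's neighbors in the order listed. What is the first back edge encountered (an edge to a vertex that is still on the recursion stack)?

8→6

DFS from 0 (visiting each vertex's neighbors in the order listed); mark gray on enter, black on exit:
0 gray
  5 gray
    6 gray
      4 gray
        3 gray
          8 gray
            8→6: 6 is gray → back edge
First back edge: 8 → 6.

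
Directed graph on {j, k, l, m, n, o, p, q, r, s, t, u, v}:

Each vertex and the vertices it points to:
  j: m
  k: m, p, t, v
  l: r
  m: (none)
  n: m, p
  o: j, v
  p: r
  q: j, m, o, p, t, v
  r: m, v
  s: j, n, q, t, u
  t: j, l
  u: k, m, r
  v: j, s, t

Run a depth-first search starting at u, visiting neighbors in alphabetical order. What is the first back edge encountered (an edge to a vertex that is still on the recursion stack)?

n->p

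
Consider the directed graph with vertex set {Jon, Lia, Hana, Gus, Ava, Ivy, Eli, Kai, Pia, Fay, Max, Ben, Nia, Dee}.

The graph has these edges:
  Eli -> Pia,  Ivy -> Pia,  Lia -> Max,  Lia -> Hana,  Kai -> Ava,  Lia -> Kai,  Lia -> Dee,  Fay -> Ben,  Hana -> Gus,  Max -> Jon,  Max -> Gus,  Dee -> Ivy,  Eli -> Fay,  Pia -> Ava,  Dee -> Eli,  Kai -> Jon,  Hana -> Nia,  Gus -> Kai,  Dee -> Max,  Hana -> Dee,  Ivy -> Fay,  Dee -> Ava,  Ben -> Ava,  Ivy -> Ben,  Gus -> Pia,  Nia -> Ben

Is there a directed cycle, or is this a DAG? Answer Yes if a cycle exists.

No

DFS with white/gray/black marking, starting from Dee:
Dee gray
  Max gray
    Gus gray
      Kai gray
        Jon gray
        Jon black
        Ava gray
        Ava black
      Kai black
      Pia gray
        Pia→Ava: Ava black — skip
      Pia black
    Gus black
    Max→Jon: Jon black — skip
  Max black
  Dee→Ava: Ava black — skip
  Eli gray
    Eli→Pia: Pia black — skip
    Fay gray
      Ben gray
        Ben→Ava: Ava black — skip
      Ben black
    Fay black
  Eli black
  Ivy gray
    Ivy→Pia: Pia black — skip
    Ivy→Ben: Ben black — skip
    Ivy→Fay: Fay black — skip
  Ivy black
Dee black
Lia gray
  Hana gray
    Hana→Gus: Gus black — skip
    Nia gray
      Nia→Ben: Ben black — skip
    Nia black
    Hana→Dee: Dee black — skip
  Hana black
  Lia→Dee: Dee black — skip
  Lia→Kai: Kai black — skip
  Lia→Max: Max black — skip
Lia black
Every edge goes to a white or black vertex — no back edge, so the graph is acyclic.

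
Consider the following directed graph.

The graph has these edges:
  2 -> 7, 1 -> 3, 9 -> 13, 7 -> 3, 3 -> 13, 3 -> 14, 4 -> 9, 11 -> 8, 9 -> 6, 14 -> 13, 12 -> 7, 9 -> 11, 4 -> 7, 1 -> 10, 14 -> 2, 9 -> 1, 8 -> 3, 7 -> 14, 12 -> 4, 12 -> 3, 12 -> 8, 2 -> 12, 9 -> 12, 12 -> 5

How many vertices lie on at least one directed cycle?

10

A vertex is on a directed cycle iff it belongs to a strongly connected component of size ≥ 2 (or has a self-loop).
The vertices on cycles are {1, 2, 3, 4, 7, 8, 9, 11, 12, 14} — 10 in total.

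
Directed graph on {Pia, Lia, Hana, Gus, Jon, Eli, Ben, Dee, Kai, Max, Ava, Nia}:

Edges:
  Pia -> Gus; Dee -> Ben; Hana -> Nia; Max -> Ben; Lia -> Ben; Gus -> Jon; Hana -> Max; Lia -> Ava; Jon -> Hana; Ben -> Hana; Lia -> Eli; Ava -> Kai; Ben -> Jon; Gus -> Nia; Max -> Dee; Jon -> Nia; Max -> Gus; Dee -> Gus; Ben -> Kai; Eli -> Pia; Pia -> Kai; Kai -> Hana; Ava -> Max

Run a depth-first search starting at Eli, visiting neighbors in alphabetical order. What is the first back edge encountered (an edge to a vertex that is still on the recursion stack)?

Ben->Hana

DFS from Eli (visiting neighbors in alphabetical order); mark gray on enter, black on exit:
Eli gray
  Pia gray
    Gus gray
      Jon gray
        Hana gray
          Max gray
            Ben gray
              Ben→Hana: Hana is gray → back edge
First back edge: Ben → Hana.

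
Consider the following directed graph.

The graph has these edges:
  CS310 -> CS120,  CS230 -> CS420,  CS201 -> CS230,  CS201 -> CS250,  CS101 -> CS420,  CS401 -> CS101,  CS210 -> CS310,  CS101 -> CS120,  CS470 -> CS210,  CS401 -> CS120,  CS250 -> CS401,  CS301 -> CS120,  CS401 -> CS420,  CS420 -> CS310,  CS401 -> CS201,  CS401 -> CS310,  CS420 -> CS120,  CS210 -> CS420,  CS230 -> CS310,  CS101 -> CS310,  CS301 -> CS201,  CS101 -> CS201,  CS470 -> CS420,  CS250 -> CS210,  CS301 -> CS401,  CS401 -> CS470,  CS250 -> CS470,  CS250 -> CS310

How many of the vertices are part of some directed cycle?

A vertex is on a directed cycle iff it belongs to a strongly connected component of size ≥ 2 (or has a self-loop).
The vertices on cycles are {CS101, CS201, CS250, CS401} — 4 in total.

4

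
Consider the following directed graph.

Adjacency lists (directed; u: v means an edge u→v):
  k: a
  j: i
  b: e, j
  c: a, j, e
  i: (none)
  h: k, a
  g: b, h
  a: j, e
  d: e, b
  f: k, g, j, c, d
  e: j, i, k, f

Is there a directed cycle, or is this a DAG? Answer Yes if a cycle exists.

DFS with white/gray/black marking, starting from b:
b gray
  e gray
    j gray
      i gray
      i black
    j black
    e→i: i black — skip
    k gray
      a gray
        a→j: j black — skip
        a→e: e is gray → back edge
Back edge found, so a cycle exists: e → k → a → e.

Yes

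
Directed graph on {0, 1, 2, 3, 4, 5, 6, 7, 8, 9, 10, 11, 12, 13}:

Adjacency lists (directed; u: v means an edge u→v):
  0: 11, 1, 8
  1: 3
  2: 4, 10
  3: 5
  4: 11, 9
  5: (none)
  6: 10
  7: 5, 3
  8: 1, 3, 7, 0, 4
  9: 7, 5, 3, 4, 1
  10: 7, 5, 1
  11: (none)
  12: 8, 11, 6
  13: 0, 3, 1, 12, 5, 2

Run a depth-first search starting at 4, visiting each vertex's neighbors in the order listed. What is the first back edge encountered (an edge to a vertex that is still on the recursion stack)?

9->4

DFS from 4 (visiting each vertex's neighbors in the order listed); mark gray on enter, black on exit:
4 gray
  11 gray
  11 black
  9 gray
    7 gray
      5 gray
      5 black
      3 gray
        3→5: 5 black — skip
      3 black
    7 black
    9→5: 5 black — skip
    9→3: 3 black — skip
    9→4: 4 is gray → back edge
First back edge: 9 → 4.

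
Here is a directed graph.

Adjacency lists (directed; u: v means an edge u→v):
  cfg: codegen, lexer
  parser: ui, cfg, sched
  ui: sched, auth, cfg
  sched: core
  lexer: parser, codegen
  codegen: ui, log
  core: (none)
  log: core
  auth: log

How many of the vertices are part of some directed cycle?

5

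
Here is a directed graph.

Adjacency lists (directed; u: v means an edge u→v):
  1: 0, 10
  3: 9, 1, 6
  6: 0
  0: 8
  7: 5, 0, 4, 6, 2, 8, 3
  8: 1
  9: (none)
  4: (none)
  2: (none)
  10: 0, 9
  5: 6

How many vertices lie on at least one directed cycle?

4

A vertex is on a directed cycle iff it belongs to a strongly connected component of size ≥ 2 (or has a self-loop).
The vertices on cycles are {0, 1, 8, 10} — 4 in total.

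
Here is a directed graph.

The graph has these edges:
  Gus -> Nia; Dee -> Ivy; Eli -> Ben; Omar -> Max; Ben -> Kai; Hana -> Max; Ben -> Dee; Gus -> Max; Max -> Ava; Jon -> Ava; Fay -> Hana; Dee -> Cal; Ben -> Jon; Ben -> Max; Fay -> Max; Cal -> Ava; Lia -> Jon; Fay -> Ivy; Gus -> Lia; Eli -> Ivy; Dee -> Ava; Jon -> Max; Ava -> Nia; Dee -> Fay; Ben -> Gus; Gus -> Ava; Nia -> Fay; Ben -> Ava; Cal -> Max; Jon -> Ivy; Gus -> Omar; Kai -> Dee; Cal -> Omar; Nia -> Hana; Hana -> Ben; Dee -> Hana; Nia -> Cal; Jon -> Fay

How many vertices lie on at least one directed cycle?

13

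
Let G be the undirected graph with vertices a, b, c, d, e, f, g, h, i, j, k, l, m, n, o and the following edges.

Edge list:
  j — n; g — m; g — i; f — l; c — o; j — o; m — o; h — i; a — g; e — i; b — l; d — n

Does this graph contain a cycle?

DFS, tracking each vertex's parent; an edge to a visited non-parent vertex closes a cycle.
Start from n:
visit n (parent –)
  visit j (parent n)
    visit o (parent j)
      o–j: parent, skip
      visit c (parent o)
        c–o: parent, skip
      visit m (parent o)
        m–o: parent, skip
        visit g (parent m)
          visit a (parent g)
            a–g: parent, skip
          g–m: parent, skip
          visit i (parent g)
            visit e (parent i)
              e–i: parent, skip
            visit h (parent i)
              h–i: parent, skip
            i–g: parent, skip
    j–n: parent, skip
  visit d (parent n)
    d–n: parent, skip
visit b (parent –)
  visit l (parent b)
    l–b: parent, skip
    visit f (parent l)
      f–l: parent, skip
visit k (parent –)
No non-parent visited neighbor found — the graph is a forest.

No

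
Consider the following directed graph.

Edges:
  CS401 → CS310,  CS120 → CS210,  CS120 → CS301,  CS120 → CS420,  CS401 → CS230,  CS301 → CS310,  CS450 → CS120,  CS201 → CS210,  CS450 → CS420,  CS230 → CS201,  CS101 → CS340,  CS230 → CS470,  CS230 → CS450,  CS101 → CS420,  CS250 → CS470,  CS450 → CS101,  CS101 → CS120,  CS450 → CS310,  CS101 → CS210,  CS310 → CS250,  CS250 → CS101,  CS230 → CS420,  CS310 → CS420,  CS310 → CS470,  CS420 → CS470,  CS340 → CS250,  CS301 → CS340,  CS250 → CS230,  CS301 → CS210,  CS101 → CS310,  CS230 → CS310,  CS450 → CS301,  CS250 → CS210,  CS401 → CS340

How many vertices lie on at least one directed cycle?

A vertex is on a directed cycle iff it belongs to a strongly connected component of size ≥ 2 (or has a self-loop).
The vertices on cycles are {CS101, CS120, CS230, CS250, CS301, CS310, CS340, CS450} — 8 in total.

8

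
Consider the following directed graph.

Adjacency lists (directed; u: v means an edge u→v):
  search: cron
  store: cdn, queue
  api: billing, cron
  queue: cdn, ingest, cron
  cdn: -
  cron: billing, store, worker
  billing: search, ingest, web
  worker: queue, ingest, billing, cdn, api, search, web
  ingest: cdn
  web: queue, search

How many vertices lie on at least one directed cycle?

8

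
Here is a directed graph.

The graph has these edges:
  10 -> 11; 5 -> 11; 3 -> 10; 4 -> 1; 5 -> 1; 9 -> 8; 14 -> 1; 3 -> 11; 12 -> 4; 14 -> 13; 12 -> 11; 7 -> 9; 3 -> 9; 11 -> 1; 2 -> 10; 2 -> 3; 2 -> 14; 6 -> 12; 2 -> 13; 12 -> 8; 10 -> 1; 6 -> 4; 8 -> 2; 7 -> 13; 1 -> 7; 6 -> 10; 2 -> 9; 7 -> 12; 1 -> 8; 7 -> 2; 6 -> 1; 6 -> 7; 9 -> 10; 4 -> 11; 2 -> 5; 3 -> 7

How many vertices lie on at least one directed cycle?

12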